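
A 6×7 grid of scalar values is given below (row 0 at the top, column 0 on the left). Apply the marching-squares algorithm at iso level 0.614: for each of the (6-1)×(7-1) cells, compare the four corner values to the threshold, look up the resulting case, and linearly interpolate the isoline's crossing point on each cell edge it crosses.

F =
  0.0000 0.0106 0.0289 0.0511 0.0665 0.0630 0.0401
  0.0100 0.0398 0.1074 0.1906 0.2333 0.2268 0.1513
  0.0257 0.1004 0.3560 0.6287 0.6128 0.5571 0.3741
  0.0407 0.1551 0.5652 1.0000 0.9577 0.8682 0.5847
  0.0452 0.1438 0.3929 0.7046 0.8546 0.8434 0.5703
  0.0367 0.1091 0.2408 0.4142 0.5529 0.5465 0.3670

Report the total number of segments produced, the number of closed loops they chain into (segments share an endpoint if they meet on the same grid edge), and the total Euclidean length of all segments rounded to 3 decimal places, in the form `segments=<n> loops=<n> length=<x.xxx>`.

cell (1,2): code 0100 → (1.966,3.000)–(2.000,2.946)
cell (1,3): code 1000 → (2.000,3.925)–(1.966,3.000)
cell (2,2): code 0110 → (2.000,2.946)–(3.000,2.112)
cell (2,3): code 1101 → (2.003,4.000)–(2.000,3.925)
cell (2,4): code 1100 → (2.183,5.000)–(2.003,4.000)
cell (2,5): code 1000 → (3.000,5.897)–(2.183,5.000)
cell (3,2): code 0110 → (3.000,2.112)–(4.000,2.709)
cell (3,5): code 1001 → (4.000,5.840)–(3.000,5.897)
cell (4,2): code 0010 → (4.000,2.709)–(4.312,3.000)
cell (4,3): code 0011 → (4.312,3.000)–(4.797,4.000)
cell (4,4): code 0011 → (4.797,4.000)–(4.773,5.000)
cell (4,5): code 0001 → (4.773,5.000)–(4.000,5.840)
total: 12 segments, chained into 1 closed loop(s), length Σ = 10.441246

segments=12 loops=1 length=10.441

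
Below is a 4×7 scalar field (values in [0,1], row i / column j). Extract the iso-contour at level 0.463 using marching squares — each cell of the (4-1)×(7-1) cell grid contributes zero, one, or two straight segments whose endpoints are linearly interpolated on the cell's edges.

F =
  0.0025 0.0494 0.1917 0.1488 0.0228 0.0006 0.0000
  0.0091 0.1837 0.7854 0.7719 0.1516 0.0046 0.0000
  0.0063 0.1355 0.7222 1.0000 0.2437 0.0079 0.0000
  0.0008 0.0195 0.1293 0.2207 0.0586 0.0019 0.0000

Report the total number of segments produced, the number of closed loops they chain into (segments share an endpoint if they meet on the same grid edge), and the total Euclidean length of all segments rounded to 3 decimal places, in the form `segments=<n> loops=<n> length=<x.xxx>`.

cell (0,1): code 0100 → (0.457,2.000)–(1.000,1.464)
cell (0,2): code 1100 → (0.504,3.000)–(0.457,2.000)
cell (0,3): code 1000 → (1.000,3.498)–(0.504,3.000)
cell (1,1): code 0110 → (1.000,1.464)–(2.000,1.558)
cell (1,3): code 1001 → (2.000,3.710)–(1.000,3.498)
cell (2,1): code 0010 → (2.000,1.558)–(2.437,2.000)
cell (2,2): code 0011 → (2.437,2.000)–(2.689,3.000)
cell (2,3): code 0001 → (2.689,3.000)–(2.000,3.710)
total: 8 segments, chained into 1 closed loop(s), length Σ = 7.135527

segments=8 loops=1 length=7.136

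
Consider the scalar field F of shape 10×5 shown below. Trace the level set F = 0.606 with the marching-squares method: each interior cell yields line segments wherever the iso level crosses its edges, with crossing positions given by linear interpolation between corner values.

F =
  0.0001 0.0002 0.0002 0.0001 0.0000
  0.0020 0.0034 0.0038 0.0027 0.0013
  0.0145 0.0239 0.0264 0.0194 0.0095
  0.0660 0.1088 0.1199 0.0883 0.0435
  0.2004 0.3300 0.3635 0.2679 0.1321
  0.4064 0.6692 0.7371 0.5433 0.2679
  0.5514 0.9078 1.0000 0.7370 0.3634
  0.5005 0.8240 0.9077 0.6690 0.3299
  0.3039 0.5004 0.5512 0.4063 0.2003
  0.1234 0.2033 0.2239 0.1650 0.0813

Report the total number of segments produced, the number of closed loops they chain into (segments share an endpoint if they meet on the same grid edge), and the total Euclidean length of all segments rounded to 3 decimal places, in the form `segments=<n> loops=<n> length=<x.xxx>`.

cell (4,0): code 0100 → (4.814,1.000)–(5.000,0.760)
cell (4,1): code 1100 → (4.649,2.000)–(4.814,1.000)
cell (4,2): code 1000 → (5.000,2.676)–(4.649,2.000)
cell (5,0): code 0110 → (5.000,0.760)–(6.000,0.153)
cell (5,2): code 1101 → (5.324,3.000)–(5.000,2.676)
cell (5,3): code 1000 → (6.000,3.351)–(5.324,3.000)
cell (6,0): code 0110 → (6.000,0.153)–(7.000,0.326)
cell (6,3): code 1001 → (7.000,3.186)–(6.000,3.351)
cell (7,0): code 0010 → (7.000,0.326)–(7.674,1.000)
cell (7,1): code 0011 → (7.674,1.000)–(7.846,2.000)
cell (7,2): code 0011 → (7.846,2.000)–(7.240,3.000)
cell (7,3): code 0001 → (7.240,3.000)–(7.000,3.186)
total: 12 segments, chained into 1 closed loop(s), length Σ = 9.937533

segments=12 loops=1 length=9.938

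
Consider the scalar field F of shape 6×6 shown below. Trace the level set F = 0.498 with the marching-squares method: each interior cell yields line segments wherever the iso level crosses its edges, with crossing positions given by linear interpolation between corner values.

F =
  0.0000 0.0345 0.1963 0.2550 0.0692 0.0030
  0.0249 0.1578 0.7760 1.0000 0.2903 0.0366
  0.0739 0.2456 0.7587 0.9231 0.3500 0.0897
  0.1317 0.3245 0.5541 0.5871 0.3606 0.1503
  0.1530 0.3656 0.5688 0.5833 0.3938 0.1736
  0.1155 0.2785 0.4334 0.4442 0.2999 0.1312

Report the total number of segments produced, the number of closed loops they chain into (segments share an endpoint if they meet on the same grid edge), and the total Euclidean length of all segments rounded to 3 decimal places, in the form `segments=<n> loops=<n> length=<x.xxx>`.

segments=12 loops=1 length=11.149

cell (0,1): code 0100 → (0.520,2.000)–(1.000,1.550)
cell (0,2): code 1100 → (0.326,3.000)–(0.520,2.000)
cell (0,3): code 1000 → (1.000,3.707)–(0.326,3.000)
cell (1,1): code 0110 → (1.000,1.550)–(2.000,1.492)
cell (1,3): code 1001 → (2.000,3.742)–(1.000,3.707)
cell (2,1): code 0110 → (2.000,1.492)–(3.000,1.756)
cell (2,3): code 1001 → (3.000,3.393)–(2.000,3.742)
cell (3,1): code 0110 → (3.000,1.756)–(4.000,1.652)
cell (3,3): code 1001 → (4.000,3.450)–(3.000,3.393)
cell (4,1): code 0010 → (4.000,1.652)–(4.523,2.000)
cell (4,2): code 0011 → (4.523,2.000)–(4.613,3.000)
cell (4,3): code 0001 → (4.613,3.000)–(4.000,3.450)
total: 12 segments, chained into 1 closed loop(s), length Σ = 11.148605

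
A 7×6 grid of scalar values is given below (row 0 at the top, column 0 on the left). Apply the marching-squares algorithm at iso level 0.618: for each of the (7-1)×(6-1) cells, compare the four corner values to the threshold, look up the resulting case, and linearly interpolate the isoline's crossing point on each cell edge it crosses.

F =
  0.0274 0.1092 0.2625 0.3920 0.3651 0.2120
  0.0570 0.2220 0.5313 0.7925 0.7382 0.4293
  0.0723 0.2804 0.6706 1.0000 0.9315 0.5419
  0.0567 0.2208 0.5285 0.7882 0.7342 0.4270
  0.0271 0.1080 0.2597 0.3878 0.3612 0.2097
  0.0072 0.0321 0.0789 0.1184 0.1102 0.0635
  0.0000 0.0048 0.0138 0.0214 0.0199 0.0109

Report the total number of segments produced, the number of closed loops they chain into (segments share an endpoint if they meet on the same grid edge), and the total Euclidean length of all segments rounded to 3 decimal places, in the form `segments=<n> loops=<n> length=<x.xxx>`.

segments=12 loops=1 length=8.975

cell (0,2): code 0100 → (0.564,3.000)–(1.000,2.332)
cell (0,3): code 1100 → (0.678,4.000)–(0.564,3.000)
cell (0,4): code 1000 → (1.000,4.389)–(0.678,4.000)
cell (1,1): code 0100 → (1.622,2.000)–(2.000,1.865)
cell (1,2): code 1110 → (1.000,2.332)–(1.622,2.000)
cell (1,4): code 1001 → (2.000,4.805)–(1.000,4.389)
cell (2,1): code 0010 → (2.000,1.865)–(2.370,2.000)
cell (2,2): code 0111 → (2.370,2.000)–(3.000,2.345)
cell (2,4): code 1001 → (3.000,4.378)–(2.000,4.805)
cell (3,2): code 0010 → (3.000,2.345)–(3.425,3.000)
cell (3,3): code 0011 → (3.425,3.000)–(3.312,4.000)
cell (3,4): code 0001 → (3.312,4.000)–(3.000,4.378)
total: 12 segments, chained into 1 closed loop(s), length Σ = 8.975053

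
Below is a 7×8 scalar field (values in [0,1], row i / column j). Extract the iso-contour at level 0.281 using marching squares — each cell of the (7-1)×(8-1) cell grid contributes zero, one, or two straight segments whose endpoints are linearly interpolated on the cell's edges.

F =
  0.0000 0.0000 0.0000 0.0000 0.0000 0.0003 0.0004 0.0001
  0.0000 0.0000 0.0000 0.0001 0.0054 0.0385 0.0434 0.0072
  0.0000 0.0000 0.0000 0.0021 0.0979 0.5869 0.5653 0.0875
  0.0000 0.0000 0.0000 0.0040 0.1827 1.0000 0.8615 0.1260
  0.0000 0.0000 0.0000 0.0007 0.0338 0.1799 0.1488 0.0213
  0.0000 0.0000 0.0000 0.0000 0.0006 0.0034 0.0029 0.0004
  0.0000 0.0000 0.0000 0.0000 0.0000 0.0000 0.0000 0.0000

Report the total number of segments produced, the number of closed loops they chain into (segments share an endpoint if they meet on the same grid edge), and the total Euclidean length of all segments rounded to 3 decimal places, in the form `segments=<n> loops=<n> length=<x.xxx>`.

segments=8 loops=1 length=8.074

cell (1,4): code 0100 → (1.442,5.000)–(2.000,4.374)
cell (1,5): code 1100 → (1.455,6.000)–(1.442,5.000)
cell (1,6): code 1000 → (2.000,6.595)–(1.455,6.000)
cell (2,4): code 0110 → (2.000,4.374)–(3.000,4.120)
cell (2,6): code 1001 → (3.000,6.789)–(2.000,6.595)
cell (3,4): code 0010 → (3.000,4.120)–(3.877,5.000)
cell (3,5): code 0011 → (3.877,5.000)–(3.815,6.000)
cell (3,6): code 0001 → (3.815,6.000)–(3.000,6.789)
total: 8 segments, chained into 1 closed loop(s), length Σ = 8.073529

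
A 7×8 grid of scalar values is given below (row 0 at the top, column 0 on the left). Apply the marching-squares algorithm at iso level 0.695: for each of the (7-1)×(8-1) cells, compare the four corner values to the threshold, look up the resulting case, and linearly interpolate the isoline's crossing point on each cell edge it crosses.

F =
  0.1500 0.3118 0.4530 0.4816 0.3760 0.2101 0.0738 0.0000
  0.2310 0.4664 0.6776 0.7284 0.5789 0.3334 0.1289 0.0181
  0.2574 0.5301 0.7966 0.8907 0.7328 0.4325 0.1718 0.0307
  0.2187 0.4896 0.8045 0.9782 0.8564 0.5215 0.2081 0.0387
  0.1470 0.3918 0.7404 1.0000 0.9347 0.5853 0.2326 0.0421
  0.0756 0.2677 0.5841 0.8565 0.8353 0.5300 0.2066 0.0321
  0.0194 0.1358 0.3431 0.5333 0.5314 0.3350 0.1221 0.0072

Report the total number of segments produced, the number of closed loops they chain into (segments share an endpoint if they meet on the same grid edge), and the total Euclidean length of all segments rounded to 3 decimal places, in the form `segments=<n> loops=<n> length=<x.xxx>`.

segments=16 loops=1 length=12.294

cell (0,2): code 0100 → (0.865,3.000)–(1.000,2.343)
cell (0,3): code 1000 → (1.000,3.223)–(0.865,3.000)
cell (1,1): code 0100 → (1.146,2.000)–(2.000,1.619)
cell (1,2): code 1110 → (1.000,2.343)–(1.146,2.000)
cell (1,3): code 1101 → (1.754,4.000)–(1.000,3.223)
cell (1,4): code 1000 → (2.000,4.126)–(1.754,4.000)
cell (2,1): code 0110 → (2.000,1.619)–(3.000,1.652)
cell (2,4): code 1001 → (3.000,4.482)–(2.000,4.126)
cell (3,1): code 0110 → (3.000,1.652)–(4.000,1.870)
cell (3,4): code 1001 → (4.000,4.686)–(3.000,4.482)
cell (4,1): code 0010 → (4.000,1.870)–(4.290,2.000)
cell (4,2): code 0111 → (4.290,2.000)–(5.000,2.407)
cell (4,4): code 1001 → (5.000,4.460)–(4.000,4.686)
cell (5,2): code 0010 → (5.000,2.407)–(5.500,3.000)
cell (5,3): code 0011 → (5.500,3.000)–(5.462,4.000)
cell (5,4): code 0001 → (5.462,4.000)–(5.000,4.460)
total: 16 segments, chained into 1 closed loop(s), length Σ = 12.293824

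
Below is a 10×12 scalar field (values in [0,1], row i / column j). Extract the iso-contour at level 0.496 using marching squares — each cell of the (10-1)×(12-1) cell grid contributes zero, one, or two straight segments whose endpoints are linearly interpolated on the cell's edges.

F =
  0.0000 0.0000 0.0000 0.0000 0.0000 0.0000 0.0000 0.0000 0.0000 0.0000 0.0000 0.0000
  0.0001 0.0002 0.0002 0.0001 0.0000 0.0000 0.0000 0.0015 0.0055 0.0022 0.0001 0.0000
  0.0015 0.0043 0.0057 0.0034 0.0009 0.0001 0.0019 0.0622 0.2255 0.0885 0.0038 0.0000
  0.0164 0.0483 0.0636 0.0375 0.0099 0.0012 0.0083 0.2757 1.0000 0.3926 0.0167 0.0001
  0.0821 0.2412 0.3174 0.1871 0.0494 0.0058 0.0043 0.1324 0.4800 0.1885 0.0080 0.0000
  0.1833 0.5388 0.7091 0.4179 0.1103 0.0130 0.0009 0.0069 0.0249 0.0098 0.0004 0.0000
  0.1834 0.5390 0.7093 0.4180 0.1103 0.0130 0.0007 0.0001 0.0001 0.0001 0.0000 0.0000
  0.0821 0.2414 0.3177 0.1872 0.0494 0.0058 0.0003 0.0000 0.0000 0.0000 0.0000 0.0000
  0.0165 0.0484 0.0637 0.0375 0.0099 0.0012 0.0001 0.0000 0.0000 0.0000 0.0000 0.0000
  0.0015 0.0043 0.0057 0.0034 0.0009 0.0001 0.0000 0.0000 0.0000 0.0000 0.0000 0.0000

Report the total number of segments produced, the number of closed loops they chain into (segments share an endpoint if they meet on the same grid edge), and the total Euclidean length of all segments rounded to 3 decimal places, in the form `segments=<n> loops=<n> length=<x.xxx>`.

cell (2,7): code 0100 → (2.349,8.000)–(3.000,7.304)
cell (2,8): code 1000 → (3.000,8.830)–(2.349,8.000)
cell (3,7): code 0010 → (3.000,7.304)–(3.969,8.000)
cell (3,8): code 0001 → (3.969,8.000)–(3.000,8.830)
cell (4,0): code 0100 → (4.856,1.000)–(5.000,0.880)
cell (4,1): code 1100 → (4.456,2.000)–(4.856,1.000)
cell (4,2): code 1000 → (5.000,2.732)–(4.456,2.000)
cell (5,0): code 0110 → (5.000,0.880)–(6.000,0.879)
cell (5,2): code 1001 → (6.000,2.732)–(5.000,2.732)
cell (6,0): code 0010 → (6.000,0.879)–(6.144,1.000)
cell (6,1): code 0011 → (6.144,1.000)–(6.545,2.000)
cell (6,2): code 0001 → (6.545,2.000)–(6.000,2.732)
total: 12 segments, chained into 2 closed loop(s), length Σ = 10.830940

segments=12 loops=2 length=10.831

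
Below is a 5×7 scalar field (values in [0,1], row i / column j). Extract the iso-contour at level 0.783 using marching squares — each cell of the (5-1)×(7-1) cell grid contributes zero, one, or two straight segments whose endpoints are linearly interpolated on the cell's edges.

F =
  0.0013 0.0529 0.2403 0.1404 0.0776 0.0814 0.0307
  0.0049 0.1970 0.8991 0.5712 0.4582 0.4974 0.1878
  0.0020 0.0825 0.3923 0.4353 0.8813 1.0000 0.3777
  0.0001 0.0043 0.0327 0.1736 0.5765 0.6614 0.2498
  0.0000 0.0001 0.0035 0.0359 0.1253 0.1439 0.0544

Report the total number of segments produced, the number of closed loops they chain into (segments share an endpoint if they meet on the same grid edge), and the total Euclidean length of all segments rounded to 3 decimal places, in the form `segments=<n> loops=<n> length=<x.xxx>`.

segments=10 loops=2 length=5.406

cell (0,1): code 0100 → (0.824,2.000)–(1.000,1.835)
cell (0,2): code 1000 → (1.000,2.354)–(0.824,2.000)
cell (1,1): code 0010 → (1.000,1.835)–(1.229,2.000)
cell (1,2): code 0001 → (1.229,2.000)–(1.000,2.354)
cell (1,3): code 0100 → (1.768,4.000)–(2.000,3.780)
cell (1,4): code 1100 → (1.568,5.000)–(1.768,4.000)
cell (1,5): code 1000 → (2.000,5.349)–(1.568,5.000)
cell (2,3): code 0010 → (2.000,3.780)–(2.323,4.000)
cell (2,4): code 0011 → (2.323,4.000)–(2.641,5.000)
cell (2,5): code 0001 → (2.641,5.000)–(2.000,5.349)
total: 10 segments, chained into 2 closed loop(s), length Σ = 5.406018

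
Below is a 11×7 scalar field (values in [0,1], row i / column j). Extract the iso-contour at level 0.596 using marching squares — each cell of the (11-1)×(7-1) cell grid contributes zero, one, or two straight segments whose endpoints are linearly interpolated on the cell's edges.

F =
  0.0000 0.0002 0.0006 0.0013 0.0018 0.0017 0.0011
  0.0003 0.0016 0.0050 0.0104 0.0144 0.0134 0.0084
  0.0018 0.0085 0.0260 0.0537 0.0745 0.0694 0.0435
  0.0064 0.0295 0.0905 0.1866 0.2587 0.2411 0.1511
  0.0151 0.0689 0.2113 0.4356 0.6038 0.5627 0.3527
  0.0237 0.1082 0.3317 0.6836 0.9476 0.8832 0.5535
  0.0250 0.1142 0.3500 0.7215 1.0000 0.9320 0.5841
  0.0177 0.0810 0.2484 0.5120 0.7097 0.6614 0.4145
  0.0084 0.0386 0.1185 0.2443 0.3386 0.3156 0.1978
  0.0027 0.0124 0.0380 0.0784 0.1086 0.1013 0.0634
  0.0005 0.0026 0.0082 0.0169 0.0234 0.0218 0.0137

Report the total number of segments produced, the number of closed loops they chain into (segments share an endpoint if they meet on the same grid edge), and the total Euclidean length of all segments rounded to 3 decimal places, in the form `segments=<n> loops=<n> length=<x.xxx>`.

cell (3,3): code 0100 → (3.977,4.000)–(4.000,3.954)
cell (3,4): code 1000 → (4.000,4.190)–(3.977,4.000)
cell (4,2): code 0100 → (4.647,3.000)–(5.000,2.751)
cell (4,3): code 1110 → (4.000,3.954)–(4.647,3.000)
cell (4,4): code 1101 → (4.104,5.000)–(4.000,4.190)
cell (4,5): code 1000 → (5.000,5.871)–(4.104,5.000)
cell (5,2): code 0110 → (5.000,2.751)–(6.000,2.662)
cell (5,5): code 1001 → (6.000,5.966)–(5.000,5.871)
cell (6,2): code 0010 → (6.000,2.662)–(6.599,3.000)
cell (6,3): code 0111 → (6.599,3.000)–(7.000,3.425)
cell (6,5): code 1001 → (7.000,5.265)–(6.000,5.966)
cell (7,3): code 0010 → (7.000,3.425)–(7.306,4.000)
cell (7,4): code 0011 → (7.306,4.000)–(7.189,5.000)
cell (7,5): code 0001 → (7.189,5.000)–(7.000,5.265)
total: 14 segments, chained into 1 closed loop(s), length Σ = 10.379173

segments=14 loops=1 length=10.379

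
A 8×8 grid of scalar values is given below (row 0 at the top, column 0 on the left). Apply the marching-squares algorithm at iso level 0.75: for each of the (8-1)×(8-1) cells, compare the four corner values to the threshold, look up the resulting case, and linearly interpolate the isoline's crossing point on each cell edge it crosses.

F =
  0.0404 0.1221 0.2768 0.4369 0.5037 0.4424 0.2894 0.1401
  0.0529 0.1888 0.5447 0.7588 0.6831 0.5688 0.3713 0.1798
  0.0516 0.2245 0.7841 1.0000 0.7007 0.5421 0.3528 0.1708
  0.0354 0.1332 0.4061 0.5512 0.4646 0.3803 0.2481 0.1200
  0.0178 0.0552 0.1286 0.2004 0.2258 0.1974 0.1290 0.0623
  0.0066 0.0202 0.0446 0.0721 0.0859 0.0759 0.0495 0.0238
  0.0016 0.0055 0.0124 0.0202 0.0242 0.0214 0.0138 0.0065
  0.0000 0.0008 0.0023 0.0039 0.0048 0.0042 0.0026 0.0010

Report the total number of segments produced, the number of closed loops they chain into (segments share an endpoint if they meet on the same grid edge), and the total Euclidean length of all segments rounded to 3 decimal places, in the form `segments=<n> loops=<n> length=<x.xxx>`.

segments=8 loops=1 length=5.058

cell (0,2): code 0100 → (0.973,3.000)–(1.000,2.959)
cell (0,3): code 1000 → (1.000,3.116)–(0.973,3.000)
cell (1,1): code 0100 → (1.858,2.000)–(2.000,1.939)
cell (1,2): code 1110 → (1.000,2.959)–(1.858,2.000)
cell (1,3): code 1001 → (2.000,3.835)–(1.000,3.116)
cell (2,1): code 0010 → (2.000,1.939)–(2.090,2.000)
cell (2,2): code 0011 → (2.090,2.000)–(2.557,3.000)
cell (2,3): code 0001 → (2.557,3.000)–(2.000,3.835)
total: 8 segments, chained into 1 closed loop(s), length Σ = 5.058256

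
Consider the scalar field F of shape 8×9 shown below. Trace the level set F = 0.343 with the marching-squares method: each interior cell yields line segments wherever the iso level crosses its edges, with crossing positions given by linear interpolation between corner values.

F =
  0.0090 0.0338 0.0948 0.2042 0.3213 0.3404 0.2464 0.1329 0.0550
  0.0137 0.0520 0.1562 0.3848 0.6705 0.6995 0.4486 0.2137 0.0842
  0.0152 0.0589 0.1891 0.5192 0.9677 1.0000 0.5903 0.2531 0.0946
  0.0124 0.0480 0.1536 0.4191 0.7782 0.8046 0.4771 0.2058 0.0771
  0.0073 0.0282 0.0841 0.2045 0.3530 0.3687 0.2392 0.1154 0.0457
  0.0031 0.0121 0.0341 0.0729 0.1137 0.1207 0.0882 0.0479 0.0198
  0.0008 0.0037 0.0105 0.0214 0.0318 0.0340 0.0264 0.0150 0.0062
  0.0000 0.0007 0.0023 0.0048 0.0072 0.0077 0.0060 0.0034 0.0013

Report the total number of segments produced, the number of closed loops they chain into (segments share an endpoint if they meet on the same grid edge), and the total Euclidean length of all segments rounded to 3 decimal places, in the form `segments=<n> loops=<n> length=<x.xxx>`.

segments=16 loops=1 length=13.030

cell (0,2): code 0100 → (0.769,3.000)–(1.000,2.817)
cell (0,3): code 1100 → (0.062,4.000)–(0.769,3.000)
cell (0,4): code 1100 → (0.007,5.000)–(0.062,4.000)
cell (0,5): code 1100 → (0.478,6.000)–(0.007,5.000)
cell (0,6): code 1000 → (1.000,6.450)–(0.478,6.000)
cell (1,2): code 0110 → (1.000,2.817)–(2.000,2.466)
cell (1,6): code 1001 → (2.000,6.733)–(1.000,6.450)
cell (2,2): code 0110 → (2.000,2.466)–(3.000,2.713)
cell (2,6): code 1001 → (3.000,6.494)–(2.000,6.733)
cell (3,2): code 0010 → (3.000,2.713)–(3.355,3.000)
cell (3,3): code 0111 → (3.355,3.000)–(4.000,3.933)
cell (3,5): code 1011 → (4.000,5.198)–(3.564,6.000)
cell (3,6): code 0001 → (3.564,6.000)–(3.000,6.494)
cell (4,3): code 0010 → (4.000,3.933)–(4.042,4.000)
cell (4,4): code 0011 → (4.042,4.000)–(4.104,5.000)
cell (4,5): code 0001 → (4.104,5.000)–(4.000,5.198)
total: 16 segments, chained into 1 closed loop(s), length Σ = 13.030138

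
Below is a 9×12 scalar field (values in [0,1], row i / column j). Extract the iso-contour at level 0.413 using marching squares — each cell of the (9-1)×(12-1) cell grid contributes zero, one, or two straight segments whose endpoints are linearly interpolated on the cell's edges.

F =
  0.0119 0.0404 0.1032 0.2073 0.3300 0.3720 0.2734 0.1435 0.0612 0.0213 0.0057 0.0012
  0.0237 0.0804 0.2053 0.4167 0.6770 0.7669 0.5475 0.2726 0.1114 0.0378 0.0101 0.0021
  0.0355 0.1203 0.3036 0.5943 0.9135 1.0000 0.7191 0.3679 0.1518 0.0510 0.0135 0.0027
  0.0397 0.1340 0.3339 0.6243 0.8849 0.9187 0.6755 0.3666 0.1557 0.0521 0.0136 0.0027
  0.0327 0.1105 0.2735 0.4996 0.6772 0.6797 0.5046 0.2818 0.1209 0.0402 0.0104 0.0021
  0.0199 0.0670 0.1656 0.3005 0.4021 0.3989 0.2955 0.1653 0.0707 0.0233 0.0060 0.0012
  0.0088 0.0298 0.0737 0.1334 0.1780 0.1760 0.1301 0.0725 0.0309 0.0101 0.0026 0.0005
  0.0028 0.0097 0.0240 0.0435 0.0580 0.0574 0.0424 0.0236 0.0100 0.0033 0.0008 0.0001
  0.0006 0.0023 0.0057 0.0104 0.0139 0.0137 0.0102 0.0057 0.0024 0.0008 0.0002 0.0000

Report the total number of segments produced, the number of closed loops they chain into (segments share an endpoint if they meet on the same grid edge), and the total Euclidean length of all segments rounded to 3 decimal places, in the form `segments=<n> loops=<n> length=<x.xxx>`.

cell (0,2): code 0100 → (0.982,3.000)–(1.000,2.982)
cell (0,3): code 1100 → (0.239,4.000)–(0.982,3.000)
cell (0,4): code 1100 → (0.104,5.000)–(0.239,4.000)
cell (0,5): code 1100 → (0.509,6.000)–(0.104,5.000)
cell (0,6): code 1000 → (1.000,6.489)–(0.509,6.000)
cell (1,2): code 0110 → (1.000,2.982)–(2.000,2.376)
cell (1,6): code 1001 → (2.000,6.872)–(1.000,6.489)
cell (2,2): code 0110 → (2.000,2.376)–(3.000,2.272)
cell (2,6): code 1001 → (3.000,6.850)–(2.000,6.872)
cell (3,2): code 0110 → (3.000,2.272)–(4.000,2.617)
cell (3,6): code 1001 → (4.000,6.411)–(3.000,6.850)
cell (4,2): code 0010 → (4.000,2.617)–(4.435,3.000)
cell (4,3): code 0011 → (4.435,3.000)–(4.960,4.000)
cell (4,4): code 0011 → (4.960,4.000)–(4.950,5.000)
cell (4,5): code 0011 → (4.950,5.000)–(4.438,6.000)
cell (4,6): code 0001 → (4.438,6.000)–(4.000,6.411)
total: 16 segments, chained into 1 closed loop(s), length Σ = 14.880534

segments=16 loops=1 length=14.881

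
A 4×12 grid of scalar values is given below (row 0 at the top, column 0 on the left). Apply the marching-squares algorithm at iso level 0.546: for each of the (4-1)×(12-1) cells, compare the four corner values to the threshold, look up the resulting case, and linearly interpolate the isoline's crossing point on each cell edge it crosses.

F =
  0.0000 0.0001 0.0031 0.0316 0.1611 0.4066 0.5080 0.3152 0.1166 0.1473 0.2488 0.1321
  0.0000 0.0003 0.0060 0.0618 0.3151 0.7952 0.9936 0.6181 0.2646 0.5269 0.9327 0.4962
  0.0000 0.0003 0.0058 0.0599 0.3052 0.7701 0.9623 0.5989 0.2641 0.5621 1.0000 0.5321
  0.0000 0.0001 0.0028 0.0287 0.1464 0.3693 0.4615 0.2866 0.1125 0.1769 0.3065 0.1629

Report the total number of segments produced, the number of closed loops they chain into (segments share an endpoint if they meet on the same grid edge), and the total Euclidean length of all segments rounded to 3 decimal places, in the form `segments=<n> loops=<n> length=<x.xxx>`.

segments=18 loops=2 length=15.175

cell (0,4): code 0100 → (0.359,5.000)–(1.000,4.481)
cell (0,5): code 1100 → (0.078,6.000)–(0.359,5.000)
cell (0,6): code 1100 → (0.762,7.000)–(0.078,6.000)
cell (0,7): code 1000 → (1.000,7.204)–(0.762,7.000)
cell (0,9): code 0100 → (0.435,10.000)–(1.000,9.047)
cell (0,10): code 1000 → (1.000,10.886)–(0.435,10.000)
cell (1,4): code 0110 → (1.000,4.481)–(2.000,4.518)
cell (1,7): code 1001 → (2.000,7.158)–(1.000,7.204)
cell (1,8): code 0100 → (1.543,9.000)–(2.000,8.946)
cell (1,9): code 1110 → (1.000,9.047)–(1.543,9.000)
cell (1,10): code 1001 → (2.000,10.970)–(1.000,10.886)
cell (2,4): code 0010 → (2.000,4.518)–(2.559,5.000)
cell (2,5): code 0011 → (2.559,5.000)–(2.831,6.000)
cell (2,6): code 0011 → (2.831,6.000)–(2.169,7.000)
cell (2,7): code 0001 → (2.169,7.000)–(2.000,7.158)
cell (2,8): code 0010 → (2.000,8.946)–(2.042,9.000)
cell (2,9): code 0011 → (2.042,9.000)–(2.655,10.000)
cell (2,10): code 0001 → (2.655,10.000)–(2.000,10.970)
total: 18 segments, chained into 2 closed loop(s), length Σ = 15.175102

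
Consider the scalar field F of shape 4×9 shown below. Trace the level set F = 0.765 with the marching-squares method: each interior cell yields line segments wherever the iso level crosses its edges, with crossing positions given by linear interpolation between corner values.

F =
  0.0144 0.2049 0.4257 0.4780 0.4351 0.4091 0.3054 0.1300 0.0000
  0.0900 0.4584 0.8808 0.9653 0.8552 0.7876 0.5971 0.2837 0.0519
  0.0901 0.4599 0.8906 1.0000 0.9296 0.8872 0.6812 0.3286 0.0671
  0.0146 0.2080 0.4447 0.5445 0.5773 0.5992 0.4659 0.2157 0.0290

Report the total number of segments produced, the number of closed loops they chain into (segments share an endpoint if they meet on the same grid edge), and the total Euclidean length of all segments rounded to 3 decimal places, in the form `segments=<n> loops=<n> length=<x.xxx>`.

cell (0,1): code 0100 → (0.746,2.000)–(1.000,1.726)
cell (0,2): code 1100 → (0.589,3.000)–(0.746,2.000)
cell (0,3): code 1100 → (0.785,4.000)–(0.589,3.000)
cell (0,4): code 1100 → (0.940,5.000)–(0.785,4.000)
cell (0,5): code 1000 → (1.000,5.119)–(0.940,5.000)
cell (1,1): code 0110 → (1.000,1.726)–(2.000,1.708)
cell (1,5): code 1001 → (2.000,5.593)–(1.000,5.119)
cell (2,1): code 0010 → (2.000,1.708)–(2.282,2.000)
cell (2,2): code 0011 → (2.282,2.000)–(2.516,3.000)
cell (2,3): code 0011 → (2.516,3.000)–(2.467,4.000)
cell (2,4): code 0011 → (2.467,4.000)–(2.424,5.000)
cell (2,5): code 0001 → (2.424,5.000)–(2.000,5.593)
total: 12 segments, chained into 1 closed loop(s), length Σ = 9.821061

segments=12 loops=1 length=9.821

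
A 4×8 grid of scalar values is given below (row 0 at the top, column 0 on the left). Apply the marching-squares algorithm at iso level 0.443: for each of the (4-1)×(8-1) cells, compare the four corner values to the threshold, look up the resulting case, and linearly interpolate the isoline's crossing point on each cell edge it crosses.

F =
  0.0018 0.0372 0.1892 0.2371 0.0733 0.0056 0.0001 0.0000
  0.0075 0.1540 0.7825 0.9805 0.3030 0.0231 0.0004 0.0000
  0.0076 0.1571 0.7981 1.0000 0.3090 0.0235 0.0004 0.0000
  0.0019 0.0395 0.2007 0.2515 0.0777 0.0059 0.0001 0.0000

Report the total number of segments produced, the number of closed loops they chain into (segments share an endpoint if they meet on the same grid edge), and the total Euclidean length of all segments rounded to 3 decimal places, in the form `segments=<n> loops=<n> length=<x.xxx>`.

segments=8 loops=1 length=7.793

cell (0,1): code 0100 → (0.428,2.000)–(1.000,1.460)
cell (0,2): code 1100 → (0.277,3.000)–(0.428,2.000)
cell (0,3): code 1000 → (1.000,3.793)–(0.277,3.000)
cell (1,1): code 0110 → (1.000,1.460)–(2.000,1.446)
cell (1,3): code 1001 → (2.000,3.806)–(1.000,3.793)
cell (2,1): code 0010 → (2.000,1.446)–(2.594,2.000)
cell (2,2): code 0011 → (2.594,2.000)–(2.744,3.000)
cell (2,3): code 0001 → (2.744,3.000)–(2.000,3.806)
total: 8 segments, chained into 1 closed loop(s), length Σ = 7.792534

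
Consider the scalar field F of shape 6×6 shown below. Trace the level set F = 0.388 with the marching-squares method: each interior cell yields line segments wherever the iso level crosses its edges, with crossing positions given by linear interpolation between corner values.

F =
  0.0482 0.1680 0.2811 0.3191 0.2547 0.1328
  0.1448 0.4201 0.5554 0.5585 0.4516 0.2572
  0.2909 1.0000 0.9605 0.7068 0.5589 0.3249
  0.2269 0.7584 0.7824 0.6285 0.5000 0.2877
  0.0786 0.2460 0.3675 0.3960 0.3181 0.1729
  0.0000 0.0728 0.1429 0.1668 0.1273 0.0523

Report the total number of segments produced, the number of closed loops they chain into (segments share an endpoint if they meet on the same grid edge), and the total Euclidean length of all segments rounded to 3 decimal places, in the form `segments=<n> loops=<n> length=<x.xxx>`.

segments=16 loops=1 length=13.110

cell (0,0): code 0100 → (0.873,1.000)–(1.000,0.883)
cell (0,1): code 1100 → (0.390,2.000)–(0.873,1.000)
cell (0,2): code 1100 → (0.288,3.000)–(0.390,2.000)
cell (0,3): code 1100 → (0.677,4.000)–(0.288,3.000)
cell (0,4): code 1000 → (1.000,4.327)–(0.677,4.000)
cell (1,0): code 0110 → (1.000,0.883)–(2.000,0.137)
cell (1,4): code 1001 → (2.000,4.730)–(1.000,4.327)
cell (2,0): code 0110 → (2.000,0.137)–(3.000,0.303)
cell (2,4): code 1001 → (3.000,4.528)–(2.000,4.730)
cell (3,0): code 0010 → (3.000,0.303)–(3.723,1.000)
cell (3,1): code 0011 → (3.723,1.000)–(3.951,2.000)
cell (3,2): code 0111 → (3.951,2.000)–(4.000,2.719)
cell (3,3): code 1011 → (4.000,3.103)–(3.616,4.000)
cell (3,4): code 0001 → (3.616,4.000)–(3.000,4.528)
cell (4,2): code 0010 → (4.000,2.719)–(4.035,3.000)
cell (4,3): code 0001 → (4.035,3.000)–(4.000,3.103)
total: 16 segments, chained into 1 closed loop(s), length Σ = 13.110290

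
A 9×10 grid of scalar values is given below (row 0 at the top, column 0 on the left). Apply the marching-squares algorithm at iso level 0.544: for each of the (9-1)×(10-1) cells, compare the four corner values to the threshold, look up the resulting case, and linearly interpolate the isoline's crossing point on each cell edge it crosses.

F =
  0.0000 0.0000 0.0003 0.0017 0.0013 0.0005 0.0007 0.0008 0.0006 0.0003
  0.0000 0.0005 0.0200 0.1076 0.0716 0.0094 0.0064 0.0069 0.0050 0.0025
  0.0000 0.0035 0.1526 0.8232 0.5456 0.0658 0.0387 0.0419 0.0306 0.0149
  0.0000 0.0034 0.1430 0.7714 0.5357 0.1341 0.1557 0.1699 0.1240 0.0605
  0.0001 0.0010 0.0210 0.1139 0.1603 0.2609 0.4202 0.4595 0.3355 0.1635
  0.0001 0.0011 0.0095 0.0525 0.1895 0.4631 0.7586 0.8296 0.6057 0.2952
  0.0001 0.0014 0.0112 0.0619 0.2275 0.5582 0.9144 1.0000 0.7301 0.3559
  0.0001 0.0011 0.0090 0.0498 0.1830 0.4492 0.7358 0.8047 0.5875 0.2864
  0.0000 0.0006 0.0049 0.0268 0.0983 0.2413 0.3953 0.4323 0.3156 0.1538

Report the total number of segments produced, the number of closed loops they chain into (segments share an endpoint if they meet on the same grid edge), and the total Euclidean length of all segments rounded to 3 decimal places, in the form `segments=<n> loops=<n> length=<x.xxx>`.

segments=22 loops=2 length=16.046

cell (1,2): code 0100 → (1.610,3.000)–(2.000,2.584)
cell (1,3): code 1100 → (1.997,4.000)–(1.610,3.000)
cell (1,4): code 1000 → (2.000,4.003)–(1.997,4.000)
cell (2,2): code 0110 → (2.000,2.584)–(3.000,2.638)
cell (2,3): code 1011 → (3.000,3.965)–(2.162,4.000)
cell (2,4): code 0001 → (2.162,4.000)–(2.000,4.003)
cell (3,2): code 0010 → (3.000,2.638)–(3.346,3.000)
cell (3,3): code 0001 → (3.346,3.000)–(3.000,3.965)
cell (4,5): code 0100 → (4.366,6.000)–(5.000,5.274)
cell (4,6): code 1100 → (4.228,7.000)–(4.366,6.000)
cell (4,7): code 1100 → (4.772,8.000)–(4.228,7.000)
cell (4,8): code 1000 → (5.000,8.199)–(4.772,8.000)
cell (5,4): code 0100 → (5.851,5.000)–(6.000,4.957)
cell (5,5): code 1110 → (5.000,5.274)–(5.851,5.000)
cell (5,8): code 1001 → (6.000,8.497)–(5.000,8.199)
cell (6,4): code 0010 → (6.000,4.957)–(6.130,5.000)
cell (6,5): code 0111 → (6.130,5.000)–(7.000,5.331)
cell (6,8): code 1001 → (7.000,8.144)–(6.000,8.497)
cell (7,5): code 0010 → (7.000,5.331)–(7.563,6.000)
cell (7,6): code 0011 → (7.563,6.000)–(7.700,7.000)
cell (7,7): code 0011 → (7.700,7.000)–(7.160,8.000)
cell (7,8): code 0001 → (7.160,8.000)–(7.000,8.144)
total: 22 segments, chained into 2 closed loop(s), length Σ = 16.046458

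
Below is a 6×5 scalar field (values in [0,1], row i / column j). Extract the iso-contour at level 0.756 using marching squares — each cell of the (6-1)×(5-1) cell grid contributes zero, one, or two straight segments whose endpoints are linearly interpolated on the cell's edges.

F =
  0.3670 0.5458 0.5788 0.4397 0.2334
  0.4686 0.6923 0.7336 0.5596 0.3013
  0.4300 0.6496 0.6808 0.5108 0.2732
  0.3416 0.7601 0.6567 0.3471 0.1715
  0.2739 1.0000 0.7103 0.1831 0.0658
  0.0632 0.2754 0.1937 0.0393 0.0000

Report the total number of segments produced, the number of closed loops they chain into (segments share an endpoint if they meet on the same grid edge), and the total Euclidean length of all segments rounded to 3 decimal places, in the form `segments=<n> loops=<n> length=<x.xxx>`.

cell (2,0): code 0100 → (2.963,1.000)–(3.000,0.990)
cell (2,1): code 1000 → (3.000,1.040)–(2.963,1.000)
cell (3,0): code 0110 → (3.000,0.990)–(4.000,0.664)
cell (3,1): code 1001 → (4.000,1.842)–(3.000,1.040)
cell (4,0): code 0010 → (4.000,0.664)–(4.337,1.000)
cell (4,1): code 0001 → (4.337,1.000)–(4.000,1.842)
total: 6 segments, chained into 1 closed loop(s), length Σ = 3.809601

segments=6 loops=1 length=3.810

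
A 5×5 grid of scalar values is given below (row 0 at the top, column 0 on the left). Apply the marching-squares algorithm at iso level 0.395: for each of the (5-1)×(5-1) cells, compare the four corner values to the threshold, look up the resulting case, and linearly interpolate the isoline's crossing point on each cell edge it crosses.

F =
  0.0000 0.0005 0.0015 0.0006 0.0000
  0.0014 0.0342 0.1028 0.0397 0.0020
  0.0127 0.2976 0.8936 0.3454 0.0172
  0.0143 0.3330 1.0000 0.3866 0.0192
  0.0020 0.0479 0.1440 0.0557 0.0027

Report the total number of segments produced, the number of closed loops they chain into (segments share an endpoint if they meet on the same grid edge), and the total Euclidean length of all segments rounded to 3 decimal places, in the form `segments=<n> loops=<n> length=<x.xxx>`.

cell (1,1): code 0100 → (1.369,2.000)–(2.000,1.163)
cell (1,2): code 1000 → (2.000,2.910)–(1.369,2.000)
cell (2,1): code 0110 → (2.000,1.163)–(3.000,1.093)
cell (2,2): code 1001 → (3.000,2.986)–(2.000,2.910)
cell (3,1): code 0010 → (3.000,1.093)–(3.707,2.000)
cell (3,2): code 0001 → (3.707,2.000)–(3.000,2.986)
total: 6 segments, chained into 1 closed loop(s), length Σ = 6.522972

segments=6 loops=1 length=6.523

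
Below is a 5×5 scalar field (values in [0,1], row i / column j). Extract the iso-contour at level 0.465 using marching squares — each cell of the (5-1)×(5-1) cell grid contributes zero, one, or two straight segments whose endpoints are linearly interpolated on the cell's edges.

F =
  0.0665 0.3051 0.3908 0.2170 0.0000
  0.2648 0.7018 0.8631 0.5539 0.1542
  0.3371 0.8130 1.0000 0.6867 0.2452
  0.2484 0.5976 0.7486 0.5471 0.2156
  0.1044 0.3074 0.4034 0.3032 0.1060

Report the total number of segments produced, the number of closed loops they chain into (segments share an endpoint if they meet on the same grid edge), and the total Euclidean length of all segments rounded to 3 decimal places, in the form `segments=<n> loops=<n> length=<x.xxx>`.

segments=12 loops=1 length=10.672

cell (0,0): code 0100 → (0.403,1.000)–(1.000,0.458)
cell (0,1): code 1100 → (0.157,2.000)–(0.403,1.000)
cell (0,2): code 1100 → (0.736,3.000)–(0.157,2.000)
cell (0,3): code 1000 → (1.000,3.222)–(0.736,3.000)
cell (1,0): code 0110 → (1.000,0.458)–(2.000,0.269)
cell (1,3): code 1001 → (2.000,3.502)–(1.000,3.222)
cell (2,0): code 0110 → (2.000,0.269)–(3.000,0.620)
cell (2,3): code 1001 → (3.000,3.248)–(2.000,3.502)
cell (3,0): code 0010 → (3.000,0.620)–(3.457,1.000)
cell (3,1): code 0011 → (3.457,1.000)–(3.822,2.000)
cell (3,2): code 0011 → (3.822,2.000)–(3.337,3.000)
cell (3,3): code 0001 → (3.337,3.000)–(3.000,3.248)
total: 12 segments, chained into 1 closed loop(s), length Σ = 10.672470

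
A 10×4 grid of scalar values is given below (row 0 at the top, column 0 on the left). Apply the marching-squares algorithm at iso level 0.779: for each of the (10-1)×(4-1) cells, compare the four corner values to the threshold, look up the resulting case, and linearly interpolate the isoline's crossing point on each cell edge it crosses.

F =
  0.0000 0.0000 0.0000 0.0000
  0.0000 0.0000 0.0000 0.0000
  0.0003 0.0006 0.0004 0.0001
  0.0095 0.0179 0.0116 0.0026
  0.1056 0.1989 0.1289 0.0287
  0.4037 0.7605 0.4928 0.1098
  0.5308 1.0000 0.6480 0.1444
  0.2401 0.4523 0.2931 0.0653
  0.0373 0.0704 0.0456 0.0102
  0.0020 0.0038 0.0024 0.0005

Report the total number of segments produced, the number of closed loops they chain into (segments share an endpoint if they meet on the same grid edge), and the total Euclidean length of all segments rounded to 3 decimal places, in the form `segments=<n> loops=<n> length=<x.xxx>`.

segments=4 loops=1 length=3.519

cell (5,0): code 0100 → (5.077,1.000)–(6.000,0.529)
cell (5,1): code 1000 → (6.000,1.628)–(5.077,1.000)
cell (6,0): code 0010 → (6.000,0.529)–(6.404,1.000)
cell (6,1): code 0001 → (6.404,1.000)–(6.000,1.628)
total: 4 segments, chained into 1 closed loop(s), length Σ = 3.518654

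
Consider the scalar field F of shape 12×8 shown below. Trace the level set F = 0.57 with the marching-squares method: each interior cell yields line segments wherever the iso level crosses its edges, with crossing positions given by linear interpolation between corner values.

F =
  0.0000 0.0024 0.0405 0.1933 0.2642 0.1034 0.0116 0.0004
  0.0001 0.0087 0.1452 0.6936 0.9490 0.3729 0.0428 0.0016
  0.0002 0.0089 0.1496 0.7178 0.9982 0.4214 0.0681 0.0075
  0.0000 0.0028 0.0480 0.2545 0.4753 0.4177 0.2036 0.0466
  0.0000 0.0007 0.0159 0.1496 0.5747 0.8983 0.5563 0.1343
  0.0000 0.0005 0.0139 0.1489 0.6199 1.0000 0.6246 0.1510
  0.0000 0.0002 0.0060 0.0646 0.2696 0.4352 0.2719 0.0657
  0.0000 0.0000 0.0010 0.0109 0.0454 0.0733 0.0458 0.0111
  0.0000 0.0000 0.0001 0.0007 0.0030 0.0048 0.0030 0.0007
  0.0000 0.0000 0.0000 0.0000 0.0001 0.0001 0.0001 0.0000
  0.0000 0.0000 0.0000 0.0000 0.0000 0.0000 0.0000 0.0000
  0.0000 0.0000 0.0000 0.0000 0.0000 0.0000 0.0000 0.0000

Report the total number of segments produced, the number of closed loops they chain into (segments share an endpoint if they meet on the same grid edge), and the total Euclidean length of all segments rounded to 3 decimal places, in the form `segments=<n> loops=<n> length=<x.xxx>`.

cell (0,2): code 0100 → (0.753,3.000)–(1.000,2.775)
cell (0,3): code 1100 → (0.447,4.000)–(0.753,3.000)
cell (0,4): code 1000 → (1.000,4.658)–(0.447,4.000)
cell (1,2): code 0110 → (1.000,2.775)–(2.000,2.740)
cell (1,4): code 1001 → (2.000,4.742)–(1.000,4.658)
cell (2,2): code 0010 → (2.000,2.740)–(2.319,3.000)
cell (2,3): code 0011 → (2.319,3.000)–(2.819,4.000)
cell (2,4): code 0001 → (2.819,4.000)–(2.000,4.742)
cell (3,3): code 0100 → (3.953,4.000)–(4.000,3.989)
cell (3,4): code 1100 → (3.317,5.000)–(3.953,4.000)
cell (3,5): code 1000 → (4.000,5.960)–(3.317,5.000)
cell (4,3): code 0110 → (4.000,3.989)–(5.000,3.894)
cell (4,5): code 1101 → (4.201,6.000)–(4.000,5.960)
cell (4,6): code 1000 → (5.000,6.115)–(4.201,6.000)
cell (5,3): code 0010 → (5.000,3.894)–(5.142,4.000)
cell (5,4): code 0011 → (5.142,4.000)–(5.761,5.000)
cell (5,5): code 0011 → (5.761,5.000)–(5.155,6.000)
cell (5,6): code 0001 → (5.155,6.000)–(5.000,6.115)
total: 18 segments, chained into 2 closed loop(s), length Σ = 14.023693

segments=18 loops=2 length=14.024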